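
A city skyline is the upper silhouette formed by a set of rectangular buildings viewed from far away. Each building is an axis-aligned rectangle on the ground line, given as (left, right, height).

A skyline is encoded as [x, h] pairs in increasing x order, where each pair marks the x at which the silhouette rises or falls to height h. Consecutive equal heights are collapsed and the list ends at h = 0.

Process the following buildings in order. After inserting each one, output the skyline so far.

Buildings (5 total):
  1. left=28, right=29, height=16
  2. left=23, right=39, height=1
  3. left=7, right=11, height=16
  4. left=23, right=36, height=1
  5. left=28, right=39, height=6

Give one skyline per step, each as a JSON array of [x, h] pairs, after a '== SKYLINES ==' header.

== SKYLINES ==
[[28,16],[29,0]]
[[23,1],[28,16],[29,1],[39,0]]
[[7,16],[11,0],[23,1],[28,16],[29,1],[39,0]]
[[7,16],[11,0],[23,1],[28,16],[29,1],[39,0]]
[[7,16],[11,0],[23,1],[28,16],[29,6],[39,0]]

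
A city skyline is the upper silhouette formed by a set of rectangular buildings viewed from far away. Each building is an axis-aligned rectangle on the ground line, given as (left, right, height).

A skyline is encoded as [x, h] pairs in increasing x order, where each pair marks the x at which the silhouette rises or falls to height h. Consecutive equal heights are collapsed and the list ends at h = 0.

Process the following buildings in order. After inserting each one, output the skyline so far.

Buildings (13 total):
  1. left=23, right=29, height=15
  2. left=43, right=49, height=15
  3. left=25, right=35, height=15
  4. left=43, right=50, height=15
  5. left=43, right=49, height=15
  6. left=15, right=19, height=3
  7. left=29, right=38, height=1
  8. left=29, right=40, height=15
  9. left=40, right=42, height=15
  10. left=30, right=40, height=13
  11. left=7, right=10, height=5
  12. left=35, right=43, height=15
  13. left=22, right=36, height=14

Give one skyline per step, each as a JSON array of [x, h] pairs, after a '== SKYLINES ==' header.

== SKYLINES ==
[[23,15],[29,0]]
[[23,15],[29,0],[43,15],[49,0]]
[[23,15],[35,0],[43,15],[49,0]]
[[23,15],[35,0],[43,15],[50,0]]
[[23,15],[35,0],[43,15],[50,0]]
[[15,3],[19,0],[23,15],[35,0],[43,15],[50,0]]
[[15,3],[19,0],[23,15],[35,1],[38,0],[43,15],[50,0]]
[[15,3],[19,0],[23,15],[40,0],[43,15],[50,0]]
[[15,3],[19,0],[23,15],[42,0],[43,15],[50,0]]
[[15,3],[19,0],[23,15],[42,0],[43,15],[50,0]]
[[7,5],[10,0],[15,3],[19,0],[23,15],[42,0],[43,15],[50,0]]
[[7,5],[10,0],[15,3],[19,0],[23,15],[50,0]]
[[7,5],[10,0],[15,3],[19,0],[22,14],[23,15],[50,0]]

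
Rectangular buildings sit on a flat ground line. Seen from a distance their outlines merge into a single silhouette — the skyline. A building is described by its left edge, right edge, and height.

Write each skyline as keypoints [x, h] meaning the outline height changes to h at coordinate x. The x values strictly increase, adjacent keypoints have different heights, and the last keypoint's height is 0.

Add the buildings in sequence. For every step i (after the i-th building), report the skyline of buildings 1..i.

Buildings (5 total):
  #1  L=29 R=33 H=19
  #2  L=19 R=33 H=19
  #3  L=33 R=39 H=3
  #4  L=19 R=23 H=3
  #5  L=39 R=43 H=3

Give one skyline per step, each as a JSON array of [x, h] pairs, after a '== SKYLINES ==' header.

== SKYLINES ==
[[29,19],[33,0]]
[[19,19],[33,0]]
[[19,19],[33,3],[39,0]]
[[19,19],[33,3],[39,0]]
[[19,19],[33,3],[43,0]]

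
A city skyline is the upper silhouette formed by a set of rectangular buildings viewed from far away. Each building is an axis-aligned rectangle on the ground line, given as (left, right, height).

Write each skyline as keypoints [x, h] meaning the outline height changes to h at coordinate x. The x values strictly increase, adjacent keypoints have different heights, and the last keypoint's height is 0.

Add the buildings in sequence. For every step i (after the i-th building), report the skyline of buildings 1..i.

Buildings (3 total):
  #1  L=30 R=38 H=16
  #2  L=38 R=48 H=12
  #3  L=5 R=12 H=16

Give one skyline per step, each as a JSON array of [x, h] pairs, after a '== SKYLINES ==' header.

== SKYLINES ==
[[30,16],[38,0]]
[[30,16],[38,12],[48,0]]
[[5,16],[12,0],[30,16],[38,12],[48,0]]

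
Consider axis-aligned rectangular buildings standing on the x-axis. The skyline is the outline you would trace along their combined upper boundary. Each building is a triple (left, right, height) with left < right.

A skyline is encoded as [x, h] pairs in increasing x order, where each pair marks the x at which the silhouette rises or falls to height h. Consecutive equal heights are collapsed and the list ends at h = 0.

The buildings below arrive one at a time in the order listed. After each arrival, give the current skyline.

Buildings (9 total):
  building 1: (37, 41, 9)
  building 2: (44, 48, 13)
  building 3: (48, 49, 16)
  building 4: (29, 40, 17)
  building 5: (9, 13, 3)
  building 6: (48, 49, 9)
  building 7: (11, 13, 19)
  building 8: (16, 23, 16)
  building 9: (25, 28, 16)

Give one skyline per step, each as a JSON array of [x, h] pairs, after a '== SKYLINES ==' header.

== SKYLINES ==
[[37,9],[41,0]]
[[37,9],[41,0],[44,13],[48,0]]
[[37,9],[41,0],[44,13],[48,16],[49,0]]
[[29,17],[40,9],[41,0],[44,13],[48,16],[49,0]]
[[9,3],[13,0],[29,17],[40,9],[41,0],[44,13],[48,16],[49,0]]
[[9,3],[13,0],[29,17],[40,9],[41,0],[44,13],[48,16],[49,0]]
[[9,3],[11,19],[13,0],[29,17],[40,9],[41,0],[44,13],[48,16],[49,0]]
[[9,3],[11,19],[13,0],[16,16],[23,0],[29,17],[40,9],[41,0],[44,13],[48,16],[49,0]]
[[9,3],[11,19],[13,0],[16,16],[23,0],[25,16],[28,0],[29,17],[40,9],[41,0],[44,13],[48,16],[49,0]]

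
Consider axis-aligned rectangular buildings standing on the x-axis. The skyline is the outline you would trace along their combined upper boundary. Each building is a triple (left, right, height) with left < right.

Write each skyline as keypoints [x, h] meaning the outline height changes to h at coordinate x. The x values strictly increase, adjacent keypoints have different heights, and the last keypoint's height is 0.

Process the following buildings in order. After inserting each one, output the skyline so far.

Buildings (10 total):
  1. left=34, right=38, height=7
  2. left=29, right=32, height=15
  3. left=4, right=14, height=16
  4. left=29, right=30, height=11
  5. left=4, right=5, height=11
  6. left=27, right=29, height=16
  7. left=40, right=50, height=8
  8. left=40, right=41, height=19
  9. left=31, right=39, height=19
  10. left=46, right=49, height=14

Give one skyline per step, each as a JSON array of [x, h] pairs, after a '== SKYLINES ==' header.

== SKYLINES ==
[[34,7],[38,0]]
[[29,15],[32,0],[34,7],[38,0]]
[[4,16],[14,0],[29,15],[32,0],[34,7],[38,0]]
[[4,16],[14,0],[29,15],[32,0],[34,7],[38,0]]
[[4,16],[14,0],[29,15],[32,0],[34,7],[38,0]]
[[4,16],[14,0],[27,16],[29,15],[32,0],[34,7],[38,0]]
[[4,16],[14,0],[27,16],[29,15],[32,0],[34,7],[38,0],[40,8],[50,0]]
[[4,16],[14,0],[27,16],[29,15],[32,0],[34,7],[38,0],[40,19],[41,8],[50,0]]
[[4,16],[14,0],[27,16],[29,15],[31,19],[39,0],[40,19],[41,8],[50,0]]
[[4,16],[14,0],[27,16],[29,15],[31,19],[39,0],[40,19],[41,8],[46,14],[49,8],[50,0]]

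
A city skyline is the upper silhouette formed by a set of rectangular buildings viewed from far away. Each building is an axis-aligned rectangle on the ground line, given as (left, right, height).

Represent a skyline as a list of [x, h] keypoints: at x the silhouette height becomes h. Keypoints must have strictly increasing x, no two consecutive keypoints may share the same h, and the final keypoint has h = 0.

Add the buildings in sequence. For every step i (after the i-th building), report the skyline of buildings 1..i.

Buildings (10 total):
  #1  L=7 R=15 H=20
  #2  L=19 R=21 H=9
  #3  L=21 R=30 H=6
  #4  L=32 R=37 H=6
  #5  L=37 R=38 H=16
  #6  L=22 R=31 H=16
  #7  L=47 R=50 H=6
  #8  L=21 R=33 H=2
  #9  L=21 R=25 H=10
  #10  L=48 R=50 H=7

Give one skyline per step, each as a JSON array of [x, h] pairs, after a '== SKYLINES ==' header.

== SKYLINES ==
[[7,20],[15,0]]
[[7,20],[15,0],[19,9],[21,0]]
[[7,20],[15,0],[19,9],[21,6],[30,0]]
[[7,20],[15,0],[19,9],[21,6],[30,0],[32,6],[37,0]]
[[7,20],[15,0],[19,9],[21,6],[30,0],[32,6],[37,16],[38,0]]
[[7,20],[15,0],[19,9],[21,6],[22,16],[31,0],[32,6],[37,16],[38,0]]
[[7,20],[15,0],[19,9],[21,6],[22,16],[31,0],[32,6],[37,16],[38,0],[47,6],[50,0]]
[[7,20],[15,0],[19,9],[21,6],[22,16],[31,2],[32,6],[37,16],[38,0],[47,6],[50,0]]
[[7,20],[15,0],[19,9],[21,10],[22,16],[31,2],[32,6],[37,16],[38,0],[47,6],[50,0]]
[[7,20],[15,0],[19,9],[21,10],[22,16],[31,2],[32,6],[37,16],[38,0],[47,6],[48,7],[50,0]]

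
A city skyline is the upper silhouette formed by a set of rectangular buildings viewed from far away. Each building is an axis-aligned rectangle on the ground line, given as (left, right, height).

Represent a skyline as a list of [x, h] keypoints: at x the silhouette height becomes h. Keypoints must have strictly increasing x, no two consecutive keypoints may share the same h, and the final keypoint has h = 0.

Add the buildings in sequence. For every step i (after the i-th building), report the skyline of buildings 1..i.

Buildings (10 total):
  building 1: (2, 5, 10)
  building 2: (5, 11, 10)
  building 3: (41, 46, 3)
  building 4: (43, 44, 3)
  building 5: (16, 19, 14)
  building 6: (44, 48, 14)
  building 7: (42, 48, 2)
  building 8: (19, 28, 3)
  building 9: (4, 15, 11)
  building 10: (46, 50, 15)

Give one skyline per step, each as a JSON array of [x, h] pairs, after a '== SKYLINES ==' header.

== SKYLINES ==
[[2,10],[5,0]]
[[2,10],[11,0]]
[[2,10],[11,0],[41,3],[46,0]]
[[2,10],[11,0],[41,3],[46,0]]
[[2,10],[11,0],[16,14],[19,0],[41,3],[46,0]]
[[2,10],[11,0],[16,14],[19,0],[41,3],[44,14],[48,0]]
[[2,10],[11,0],[16,14],[19,0],[41,3],[44,14],[48,0]]
[[2,10],[11,0],[16,14],[19,3],[28,0],[41,3],[44,14],[48,0]]
[[2,10],[4,11],[15,0],[16,14],[19,3],[28,0],[41,3],[44,14],[48,0]]
[[2,10],[4,11],[15,0],[16,14],[19,3],[28,0],[41,3],[44,14],[46,15],[50,0]]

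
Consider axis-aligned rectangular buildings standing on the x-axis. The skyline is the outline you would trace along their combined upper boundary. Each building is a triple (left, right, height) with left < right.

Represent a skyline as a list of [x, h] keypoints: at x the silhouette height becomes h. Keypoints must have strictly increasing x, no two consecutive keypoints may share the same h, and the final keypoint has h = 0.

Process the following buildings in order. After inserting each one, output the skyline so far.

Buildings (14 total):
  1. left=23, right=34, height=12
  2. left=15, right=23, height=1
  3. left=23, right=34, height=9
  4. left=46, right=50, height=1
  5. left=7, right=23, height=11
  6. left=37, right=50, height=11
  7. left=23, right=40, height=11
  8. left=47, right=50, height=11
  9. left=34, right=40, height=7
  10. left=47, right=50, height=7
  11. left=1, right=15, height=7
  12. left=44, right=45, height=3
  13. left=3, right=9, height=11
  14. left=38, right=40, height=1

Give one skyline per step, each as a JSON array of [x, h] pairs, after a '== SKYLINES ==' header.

== SKYLINES ==
[[23,12],[34,0]]
[[15,1],[23,12],[34,0]]
[[15,1],[23,12],[34,0]]
[[15,1],[23,12],[34,0],[46,1],[50,0]]
[[7,11],[23,12],[34,0],[46,1],[50,0]]
[[7,11],[23,12],[34,0],[37,11],[50,0]]
[[7,11],[23,12],[34,11],[50,0]]
[[7,11],[23,12],[34,11],[50,0]]
[[7,11],[23,12],[34,11],[50,0]]
[[7,11],[23,12],[34,11],[50,0]]
[[1,7],[7,11],[23,12],[34,11],[50,0]]
[[1,7],[7,11],[23,12],[34,11],[50,0]]
[[1,7],[3,11],[23,12],[34,11],[50,0]]
[[1,7],[3,11],[23,12],[34,11],[50,0]]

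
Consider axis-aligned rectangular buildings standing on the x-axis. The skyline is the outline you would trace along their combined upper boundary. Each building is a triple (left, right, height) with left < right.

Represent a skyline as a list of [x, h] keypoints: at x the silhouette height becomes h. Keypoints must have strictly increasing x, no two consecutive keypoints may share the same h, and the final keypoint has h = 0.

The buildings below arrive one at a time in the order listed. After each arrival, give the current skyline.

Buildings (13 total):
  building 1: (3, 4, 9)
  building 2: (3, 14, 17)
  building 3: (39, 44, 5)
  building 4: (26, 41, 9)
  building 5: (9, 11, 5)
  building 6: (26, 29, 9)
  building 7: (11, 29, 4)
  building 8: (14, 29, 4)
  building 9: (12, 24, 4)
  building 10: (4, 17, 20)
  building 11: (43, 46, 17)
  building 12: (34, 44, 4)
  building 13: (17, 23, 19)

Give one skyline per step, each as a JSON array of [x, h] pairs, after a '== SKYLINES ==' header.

== SKYLINES ==
[[3,9],[4,0]]
[[3,17],[14,0]]
[[3,17],[14,0],[39,5],[44,0]]
[[3,17],[14,0],[26,9],[41,5],[44,0]]
[[3,17],[14,0],[26,9],[41,5],[44,0]]
[[3,17],[14,0],[26,9],[41,5],[44,0]]
[[3,17],[14,4],[26,9],[41,5],[44,0]]
[[3,17],[14,4],[26,9],[41,5],[44,0]]
[[3,17],[14,4],[26,9],[41,5],[44,0]]
[[3,17],[4,20],[17,4],[26,9],[41,5],[44,0]]
[[3,17],[4,20],[17,4],[26,9],[41,5],[43,17],[46,0]]
[[3,17],[4,20],[17,4],[26,9],[41,5],[43,17],[46,0]]
[[3,17],[4,20],[17,19],[23,4],[26,9],[41,5],[43,17],[46,0]]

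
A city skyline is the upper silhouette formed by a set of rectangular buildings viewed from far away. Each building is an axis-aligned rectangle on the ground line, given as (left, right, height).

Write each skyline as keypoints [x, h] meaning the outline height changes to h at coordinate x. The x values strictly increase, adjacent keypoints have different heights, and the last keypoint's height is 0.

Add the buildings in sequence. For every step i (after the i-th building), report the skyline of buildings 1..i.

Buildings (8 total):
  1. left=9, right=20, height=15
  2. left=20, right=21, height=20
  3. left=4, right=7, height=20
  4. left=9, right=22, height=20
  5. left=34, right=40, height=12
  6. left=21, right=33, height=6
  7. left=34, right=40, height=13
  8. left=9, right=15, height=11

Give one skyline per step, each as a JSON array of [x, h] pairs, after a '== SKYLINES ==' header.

== SKYLINES ==
[[9,15],[20,0]]
[[9,15],[20,20],[21,0]]
[[4,20],[7,0],[9,15],[20,20],[21,0]]
[[4,20],[7,0],[9,20],[22,0]]
[[4,20],[7,0],[9,20],[22,0],[34,12],[40,0]]
[[4,20],[7,0],[9,20],[22,6],[33,0],[34,12],[40,0]]
[[4,20],[7,0],[9,20],[22,6],[33,0],[34,13],[40,0]]
[[4,20],[7,0],[9,20],[22,6],[33,0],[34,13],[40,0]]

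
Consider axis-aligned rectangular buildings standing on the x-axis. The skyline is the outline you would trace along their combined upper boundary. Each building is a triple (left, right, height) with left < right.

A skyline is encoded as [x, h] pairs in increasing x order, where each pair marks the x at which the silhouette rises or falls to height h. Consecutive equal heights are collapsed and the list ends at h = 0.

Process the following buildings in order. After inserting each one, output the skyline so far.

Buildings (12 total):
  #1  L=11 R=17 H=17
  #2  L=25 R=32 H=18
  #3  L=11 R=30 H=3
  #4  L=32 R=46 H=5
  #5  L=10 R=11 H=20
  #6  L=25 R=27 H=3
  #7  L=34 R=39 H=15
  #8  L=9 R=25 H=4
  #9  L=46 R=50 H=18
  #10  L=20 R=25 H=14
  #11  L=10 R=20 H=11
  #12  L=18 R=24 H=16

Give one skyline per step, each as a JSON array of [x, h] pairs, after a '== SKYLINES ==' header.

== SKYLINES ==
[[11,17],[17,0]]
[[11,17],[17,0],[25,18],[32,0]]
[[11,17],[17,3],[25,18],[32,0]]
[[11,17],[17,3],[25,18],[32,5],[46,0]]
[[10,20],[11,17],[17,3],[25,18],[32,5],[46,0]]
[[10,20],[11,17],[17,3],[25,18],[32,5],[46,0]]
[[10,20],[11,17],[17,3],[25,18],[32,5],[34,15],[39,5],[46,0]]
[[9,4],[10,20],[11,17],[17,4],[25,18],[32,5],[34,15],[39,5],[46,0]]
[[9,4],[10,20],[11,17],[17,4],[25,18],[32,5],[34,15],[39,5],[46,18],[50,0]]
[[9,4],[10,20],[11,17],[17,4],[20,14],[25,18],[32,5],[34,15],[39,5],[46,18],[50,0]]
[[9,4],[10,20],[11,17],[17,11],[20,14],[25,18],[32,5],[34,15],[39,5],[46,18],[50,0]]
[[9,4],[10,20],[11,17],[17,11],[18,16],[24,14],[25,18],[32,5],[34,15],[39,5],[46,18],[50,0]]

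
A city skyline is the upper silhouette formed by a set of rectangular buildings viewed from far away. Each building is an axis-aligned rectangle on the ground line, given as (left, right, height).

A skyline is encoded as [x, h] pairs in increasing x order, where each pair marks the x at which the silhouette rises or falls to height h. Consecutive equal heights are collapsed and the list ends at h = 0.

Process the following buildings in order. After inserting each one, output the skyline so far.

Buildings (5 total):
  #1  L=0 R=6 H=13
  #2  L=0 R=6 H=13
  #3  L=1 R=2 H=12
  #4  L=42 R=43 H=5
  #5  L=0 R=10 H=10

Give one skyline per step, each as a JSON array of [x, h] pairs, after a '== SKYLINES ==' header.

== SKYLINES ==
[[0,13],[6,0]]
[[0,13],[6,0]]
[[0,13],[6,0]]
[[0,13],[6,0],[42,5],[43,0]]
[[0,13],[6,10],[10,0],[42,5],[43,0]]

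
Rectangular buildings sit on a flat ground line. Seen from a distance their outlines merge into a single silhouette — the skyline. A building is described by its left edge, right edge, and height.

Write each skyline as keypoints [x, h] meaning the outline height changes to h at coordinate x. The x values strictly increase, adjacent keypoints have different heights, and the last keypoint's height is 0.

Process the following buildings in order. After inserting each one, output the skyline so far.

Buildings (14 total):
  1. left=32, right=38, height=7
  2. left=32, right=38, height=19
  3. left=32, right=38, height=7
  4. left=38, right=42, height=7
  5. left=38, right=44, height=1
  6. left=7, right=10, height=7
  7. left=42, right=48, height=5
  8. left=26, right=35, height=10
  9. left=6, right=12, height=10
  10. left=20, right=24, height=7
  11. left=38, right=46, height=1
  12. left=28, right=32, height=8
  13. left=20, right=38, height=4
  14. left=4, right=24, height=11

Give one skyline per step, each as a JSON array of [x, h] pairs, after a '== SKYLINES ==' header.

== SKYLINES ==
[[32,7],[38,0]]
[[32,19],[38,0]]
[[32,19],[38,0]]
[[32,19],[38,7],[42,0]]
[[32,19],[38,7],[42,1],[44,0]]
[[7,7],[10,0],[32,19],[38,7],[42,1],[44,0]]
[[7,7],[10,0],[32,19],[38,7],[42,5],[48,0]]
[[7,7],[10,0],[26,10],[32,19],[38,7],[42,5],[48,0]]
[[6,10],[12,0],[26,10],[32,19],[38,7],[42,5],[48,0]]
[[6,10],[12,0],[20,7],[24,0],[26,10],[32,19],[38,7],[42,5],[48,0]]
[[6,10],[12,0],[20,7],[24,0],[26,10],[32,19],[38,7],[42,5],[48,0]]
[[6,10],[12,0],[20,7],[24,0],[26,10],[32,19],[38,7],[42,5],[48,0]]
[[6,10],[12,0],[20,7],[24,4],[26,10],[32,19],[38,7],[42,5],[48,0]]
[[4,11],[24,4],[26,10],[32,19],[38,7],[42,5],[48,0]]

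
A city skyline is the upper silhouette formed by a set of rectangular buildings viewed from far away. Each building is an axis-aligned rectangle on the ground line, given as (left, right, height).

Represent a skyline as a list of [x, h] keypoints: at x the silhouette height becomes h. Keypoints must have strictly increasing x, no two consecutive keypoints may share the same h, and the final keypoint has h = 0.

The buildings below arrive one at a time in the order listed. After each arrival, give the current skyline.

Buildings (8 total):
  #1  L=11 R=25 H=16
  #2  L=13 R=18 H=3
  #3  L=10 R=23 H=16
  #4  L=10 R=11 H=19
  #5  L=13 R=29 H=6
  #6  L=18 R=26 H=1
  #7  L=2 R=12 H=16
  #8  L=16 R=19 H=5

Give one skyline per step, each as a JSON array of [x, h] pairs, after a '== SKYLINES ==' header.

== SKYLINES ==
[[11,16],[25,0]]
[[11,16],[25,0]]
[[10,16],[25,0]]
[[10,19],[11,16],[25,0]]
[[10,19],[11,16],[25,6],[29,0]]
[[10,19],[11,16],[25,6],[29,0]]
[[2,16],[10,19],[11,16],[25,6],[29,0]]
[[2,16],[10,19],[11,16],[25,6],[29,0]]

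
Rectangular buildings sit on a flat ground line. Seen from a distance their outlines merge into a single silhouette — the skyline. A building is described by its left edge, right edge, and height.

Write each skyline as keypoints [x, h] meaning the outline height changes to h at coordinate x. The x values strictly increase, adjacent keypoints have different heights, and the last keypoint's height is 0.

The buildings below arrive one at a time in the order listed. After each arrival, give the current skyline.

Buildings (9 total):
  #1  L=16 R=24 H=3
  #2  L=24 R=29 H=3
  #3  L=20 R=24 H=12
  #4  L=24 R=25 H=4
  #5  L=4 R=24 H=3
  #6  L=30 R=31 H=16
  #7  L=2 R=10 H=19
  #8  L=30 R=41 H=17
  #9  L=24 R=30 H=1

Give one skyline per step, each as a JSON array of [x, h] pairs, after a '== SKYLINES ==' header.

== SKYLINES ==
[[16,3],[24,0]]
[[16,3],[29,0]]
[[16,3],[20,12],[24,3],[29,0]]
[[16,3],[20,12],[24,4],[25,3],[29,0]]
[[4,3],[20,12],[24,4],[25,3],[29,0]]
[[4,3],[20,12],[24,4],[25,3],[29,0],[30,16],[31,0]]
[[2,19],[10,3],[20,12],[24,4],[25,3],[29,0],[30,16],[31,0]]
[[2,19],[10,3],[20,12],[24,4],[25,3],[29,0],[30,17],[41,0]]
[[2,19],[10,3],[20,12],[24,4],[25,3],[29,1],[30,17],[41,0]]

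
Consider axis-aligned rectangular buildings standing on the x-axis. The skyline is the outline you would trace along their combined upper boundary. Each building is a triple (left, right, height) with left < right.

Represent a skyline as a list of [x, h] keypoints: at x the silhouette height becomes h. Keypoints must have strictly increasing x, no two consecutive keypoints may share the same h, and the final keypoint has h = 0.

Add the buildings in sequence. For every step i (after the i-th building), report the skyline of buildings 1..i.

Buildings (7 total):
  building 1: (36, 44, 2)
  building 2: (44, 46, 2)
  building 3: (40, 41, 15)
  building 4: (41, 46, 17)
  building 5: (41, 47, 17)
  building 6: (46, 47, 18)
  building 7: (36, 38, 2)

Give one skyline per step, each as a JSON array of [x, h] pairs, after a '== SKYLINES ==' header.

== SKYLINES ==
[[36,2],[44,0]]
[[36,2],[46,0]]
[[36,2],[40,15],[41,2],[46,0]]
[[36,2],[40,15],[41,17],[46,0]]
[[36,2],[40,15],[41,17],[47,0]]
[[36,2],[40,15],[41,17],[46,18],[47,0]]
[[36,2],[40,15],[41,17],[46,18],[47,0]]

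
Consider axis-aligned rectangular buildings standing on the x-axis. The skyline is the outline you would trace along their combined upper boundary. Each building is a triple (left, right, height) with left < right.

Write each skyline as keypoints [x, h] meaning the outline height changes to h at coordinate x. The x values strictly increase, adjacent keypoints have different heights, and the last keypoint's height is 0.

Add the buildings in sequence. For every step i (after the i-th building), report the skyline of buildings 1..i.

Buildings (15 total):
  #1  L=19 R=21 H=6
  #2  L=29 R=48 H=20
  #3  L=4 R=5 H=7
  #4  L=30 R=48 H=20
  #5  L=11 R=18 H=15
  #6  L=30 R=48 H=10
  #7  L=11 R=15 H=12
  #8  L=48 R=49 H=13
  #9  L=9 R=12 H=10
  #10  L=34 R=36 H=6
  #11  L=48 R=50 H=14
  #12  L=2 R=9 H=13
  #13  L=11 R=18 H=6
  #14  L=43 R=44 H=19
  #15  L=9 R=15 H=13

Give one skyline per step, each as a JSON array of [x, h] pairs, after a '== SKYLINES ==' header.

== SKYLINES ==
[[19,6],[21,0]]
[[19,6],[21,0],[29,20],[48,0]]
[[4,7],[5,0],[19,6],[21,0],[29,20],[48,0]]
[[4,7],[5,0],[19,6],[21,0],[29,20],[48,0]]
[[4,7],[5,0],[11,15],[18,0],[19,6],[21,0],[29,20],[48,0]]
[[4,7],[5,0],[11,15],[18,0],[19,6],[21,0],[29,20],[48,0]]
[[4,7],[5,0],[11,15],[18,0],[19,6],[21,0],[29,20],[48,0]]
[[4,7],[5,0],[11,15],[18,0],[19,6],[21,0],[29,20],[48,13],[49,0]]
[[4,7],[5,0],[9,10],[11,15],[18,0],[19,6],[21,0],[29,20],[48,13],[49,0]]
[[4,7],[5,0],[9,10],[11,15],[18,0],[19,6],[21,0],[29,20],[48,13],[49,0]]
[[4,7],[5,0],[9,10],[11,15],[18,0],[19,6],[21,0],[29,20],[48,14],[50,0]]
[[2,13],[9,10],[11,15],[18,0],[19,6],[21,0],[29,20],[48,14],[50,0]]
[[2,13],[9,10],[11,15],[18,0],[19,6],[21,0],[29,20],[48,14],[50,0]]
[[2,13],[9,10],[11,15],[18,0],[19,6],[21,0],[29,20],[48,14],[50,0]]
[[2,13],[11,15],[18,0],[19,6],[21,0],[29,20],[48,14],[50,0]]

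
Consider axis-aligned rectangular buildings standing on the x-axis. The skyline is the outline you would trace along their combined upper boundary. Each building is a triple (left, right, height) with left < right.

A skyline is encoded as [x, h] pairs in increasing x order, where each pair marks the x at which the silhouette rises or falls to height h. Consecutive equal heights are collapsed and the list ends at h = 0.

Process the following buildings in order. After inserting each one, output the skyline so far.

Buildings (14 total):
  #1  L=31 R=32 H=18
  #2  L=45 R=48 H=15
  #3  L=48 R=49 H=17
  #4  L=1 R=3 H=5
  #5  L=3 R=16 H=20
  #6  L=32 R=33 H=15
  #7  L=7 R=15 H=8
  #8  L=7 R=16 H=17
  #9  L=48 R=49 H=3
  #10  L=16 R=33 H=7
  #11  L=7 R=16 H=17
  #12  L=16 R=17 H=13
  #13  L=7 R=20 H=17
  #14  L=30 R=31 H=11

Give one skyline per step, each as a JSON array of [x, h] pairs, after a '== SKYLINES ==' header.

== SKYLINES ==
[[31,18],[32,0]]
[[31,18],[32,0],[45,15],[48,0]]
[[31,18],[32,0],[45,15],[48,17],[49,0]]
[[1,5],[3,0],[31,18],[32,0],[45,15],[48,17],[49,0]]
[[1,5],[3,20],[16,0],[31,18],[32,0],[45,15],[48,17],[49,0]]
[[1,5],[3,20],[16,0],[31,18],[32,15],[33,0],[45,15],[48,17],[49,0]]
[[1,5],[3,20],[16,0],[31,18],[32,15],[33,0],[45,15],[48,17],[49,0]]
[[1,5],[3,20],[16,0],[31,18],[32,15],[33,0],[45,15],[48,17],[49,0]]
[[1,5],[3,20],[16,0],[31,18],[32,15],[33,0],[45,15],[48,17],[49,0]]
[[1,5],[3,20],[16,7],[31,18],[32,15],[33,0],[45,15],[48,17],[49,0]]
[[1,5],[3,20],[16,7],[31,18],[32,15],[33,0],[45,15],[48,17],[49,0]]
[[1,5],[3,20],[16,13],[17,7],[31,18],[32,15],[33,0],[45,15],[48,17],[49,0]]
[[1,5],[3,20],[16,17],[20,7],[31,18],[32,15],[33,0],[45,15],[48,17],[49,0]]
[[1,5],[3,20],[16,17],[20,7],[30,11],[31,18],[32,15],[33,0],[45,15],[48,17],[49,0]]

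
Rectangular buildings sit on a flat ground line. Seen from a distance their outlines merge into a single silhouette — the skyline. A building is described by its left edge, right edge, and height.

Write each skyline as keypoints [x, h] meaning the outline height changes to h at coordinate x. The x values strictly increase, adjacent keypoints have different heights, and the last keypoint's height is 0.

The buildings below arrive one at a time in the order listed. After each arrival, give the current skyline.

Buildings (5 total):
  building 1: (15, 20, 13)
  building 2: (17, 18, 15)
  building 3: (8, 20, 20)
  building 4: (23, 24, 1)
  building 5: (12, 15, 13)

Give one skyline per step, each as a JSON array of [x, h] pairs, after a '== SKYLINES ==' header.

== SKYLINES ==
[[15,13],[20,0]]
[[15,13],[17,15],[18,13],[20,0]]
[[8,20],[20,0]]
[[8,20],[20,0],[23,1],[24,0]]
[[8,20],[20,0],[23,1],[24,0]]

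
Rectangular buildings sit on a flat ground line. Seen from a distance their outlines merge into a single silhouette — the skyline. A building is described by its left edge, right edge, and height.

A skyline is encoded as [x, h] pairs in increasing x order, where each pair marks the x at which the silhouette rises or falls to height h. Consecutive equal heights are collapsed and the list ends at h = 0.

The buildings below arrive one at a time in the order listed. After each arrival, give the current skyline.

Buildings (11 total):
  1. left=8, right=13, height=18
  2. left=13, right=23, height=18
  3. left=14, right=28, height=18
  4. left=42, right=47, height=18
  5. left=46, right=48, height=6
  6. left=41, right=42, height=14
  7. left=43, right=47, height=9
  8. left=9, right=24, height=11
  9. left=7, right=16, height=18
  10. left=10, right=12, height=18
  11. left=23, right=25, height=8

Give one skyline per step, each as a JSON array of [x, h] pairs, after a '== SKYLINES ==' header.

== SKYLINES ==
[[8,18],[13,0]]
[[8,18],[23,0]]
[[8,18],[28,0]]
[[8,18],[28,0],[42,18],[47,0]]
[[8,18],[28,0],[42,18],[47,6],[48,0]]
[[8,18],[28,0],[41,14],[42,18],[47,6],[48,0]]
[[8,18],[28,0],[41,14],[42,18],[47,6],[48,0]]
[[8,18],[28,0],[41,14],[42,18],[47,6],[48,0]]
[[7,18],[28,0],[41,14],[42,18],[47,6],[48,0]]
[[7,18],[28,0],[41,14],[42,18],[47,6],[48,0]]
[[7,18],[28,0],[41,14],[42,18],[47,6],[48,0]]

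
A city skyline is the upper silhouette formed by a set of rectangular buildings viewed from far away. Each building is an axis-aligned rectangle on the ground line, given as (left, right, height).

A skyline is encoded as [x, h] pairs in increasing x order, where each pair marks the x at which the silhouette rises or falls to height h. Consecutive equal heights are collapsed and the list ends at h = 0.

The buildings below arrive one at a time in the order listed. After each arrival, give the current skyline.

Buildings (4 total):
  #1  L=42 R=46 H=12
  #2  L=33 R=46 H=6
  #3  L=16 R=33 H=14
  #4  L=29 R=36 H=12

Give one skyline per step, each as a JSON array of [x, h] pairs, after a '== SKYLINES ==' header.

== SKYLINES ==
[[42,12],[46,0]]
[[33,6],[42,12],[46,0]]
[[16,14],[33,6],[42,12],[46,0]]
[[16,14],[33,12],[36,6],[42,12],[46,0]]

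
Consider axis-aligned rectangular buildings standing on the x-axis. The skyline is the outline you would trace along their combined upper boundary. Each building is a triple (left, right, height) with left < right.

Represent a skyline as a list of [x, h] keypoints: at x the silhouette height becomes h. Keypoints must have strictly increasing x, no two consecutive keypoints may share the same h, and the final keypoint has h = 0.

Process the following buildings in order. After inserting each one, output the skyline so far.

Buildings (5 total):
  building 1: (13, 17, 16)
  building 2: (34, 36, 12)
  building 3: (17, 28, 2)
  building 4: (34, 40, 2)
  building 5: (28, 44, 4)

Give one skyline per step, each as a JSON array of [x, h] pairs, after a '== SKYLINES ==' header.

== SKYLINES ==
[[13,16],[17,0]]
[[13,16],[17,0],[34,12],[36,0]]
[[13,16],[17,2],[28,0],[34,12],[36,0]]
[[13,16],[17,2],[28,0],[34,12],[36,2],[40,0]]
[[13,16],[17,2],[28,4],[34,12],[36,4],[44,0]]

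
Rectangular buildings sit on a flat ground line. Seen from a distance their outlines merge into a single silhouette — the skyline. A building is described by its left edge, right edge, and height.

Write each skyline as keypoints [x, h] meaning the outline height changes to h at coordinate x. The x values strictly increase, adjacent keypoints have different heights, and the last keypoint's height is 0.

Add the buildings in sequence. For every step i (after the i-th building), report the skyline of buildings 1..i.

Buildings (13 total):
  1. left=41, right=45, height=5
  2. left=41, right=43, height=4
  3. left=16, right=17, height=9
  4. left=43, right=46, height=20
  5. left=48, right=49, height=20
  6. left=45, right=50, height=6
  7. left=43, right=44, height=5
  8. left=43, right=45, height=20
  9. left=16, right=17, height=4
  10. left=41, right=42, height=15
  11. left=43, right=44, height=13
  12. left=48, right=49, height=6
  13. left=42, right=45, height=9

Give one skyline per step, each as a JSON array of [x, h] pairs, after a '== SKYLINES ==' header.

== SKYLINES ==
[[41,5],[45,0]]
[[41,5],[45,0]]
[[16,9],[17,0],[41,5],[45,0]]
[[16,9],[17,0],[41,5],[43,20],[46,0]]
[[16,9],[17,0],[41,5],[43,20],[46,0],[48,20],[49,0]]
[[16,9],[17,0],[41,5],[43,20],[46,6],[48,20],[49,6],[50,0]]
[[16,9],[17,0],[41,5],[43,20],[46,6],[48,20],[49,6],[50,0]]
[[16,9],[17,0],[41,5],[43,20],[46,6],[48,20],[49,6],[50,0]]
[[16,9],[17,0],[41,5],[43,20],[46,6],[48,20],[49,6],[50,0]]
[[16,9],[17,0],[41,15],[42,5],[43,20],[46,6],[48,20],[49,6],[50,0]]
[[16,9],[17,0],[41,15],[42,5],[43,20],[46,6],[48,20],[49,6],[50,0]]
[[16,9],[17,0],[41,15],[42,5],[43,20],[46,6],[48,20],[49,6],[50,0]]
[[16,9],[17,0],[41,15],[42,9],[43,20],[46,6],[48,20],[49,6],[50,0]]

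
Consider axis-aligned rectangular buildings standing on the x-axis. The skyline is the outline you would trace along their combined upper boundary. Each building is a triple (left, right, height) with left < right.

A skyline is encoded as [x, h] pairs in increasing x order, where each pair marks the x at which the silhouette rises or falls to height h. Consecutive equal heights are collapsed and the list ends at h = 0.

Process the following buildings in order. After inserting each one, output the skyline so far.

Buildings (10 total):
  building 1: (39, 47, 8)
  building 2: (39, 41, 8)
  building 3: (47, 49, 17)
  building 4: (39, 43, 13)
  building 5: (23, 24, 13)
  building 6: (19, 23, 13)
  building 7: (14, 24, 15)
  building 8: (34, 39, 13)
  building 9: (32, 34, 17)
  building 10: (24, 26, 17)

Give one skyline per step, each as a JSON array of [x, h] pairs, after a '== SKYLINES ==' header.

== SKYLINES ==
[[39,8],[47,0]]
[[39,8],[47,0]]
[[39,8],[47,17],[49,0]]
[[39,13],[43,8],[47,17],[49,0]]
[[23,13],[24,0],[39,13],[43,8],[47,17],[49,0]]
[[19,13],[24,0],[39,13],[43,8],[47,17],[49,0]]
[[14,15],[24,0],[39,13],[43,8],[47,17],[49,0]]
[[14,15],[24,0],[34,13],[43,8],[47,17],[49,0]]
[[14,15],[24,0],[32,17],[34,13],[43,8],[47,17],[49,0]]
[[14,15],[24,17],[26,0],[32,17],[34,13],[43,8],[47,17],[49,0]]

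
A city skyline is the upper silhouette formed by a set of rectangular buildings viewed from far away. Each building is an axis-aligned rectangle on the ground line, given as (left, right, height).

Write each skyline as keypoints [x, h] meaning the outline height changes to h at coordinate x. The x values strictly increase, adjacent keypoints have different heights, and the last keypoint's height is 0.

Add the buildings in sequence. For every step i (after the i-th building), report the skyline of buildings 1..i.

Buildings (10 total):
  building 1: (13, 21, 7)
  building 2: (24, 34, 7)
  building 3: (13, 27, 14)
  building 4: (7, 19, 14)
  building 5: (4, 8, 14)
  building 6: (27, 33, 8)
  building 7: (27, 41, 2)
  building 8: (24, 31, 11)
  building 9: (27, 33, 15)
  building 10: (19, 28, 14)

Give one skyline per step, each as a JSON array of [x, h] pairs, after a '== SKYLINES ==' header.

== SKYLINES ==
[[13,7],[21,0]]
[[13,7],[21,0],[24,7],[34,0]]
[[13,14],[27,7],[34,0]]
[[7,14],[27,7],[34,0]]
[[4,14],[27,7],[34,0]]
[[4,14],[27,8],[33,7],[34,0]]
[[4,14],[27,8],[33,7],[34,2],[41,0]]
[[4,14],[27,11],[31,8],[33,7],[34,2],[41,0]]
[[4,14],[27,15],[33,7],[34,2],[41,0]]
[[4,14],[27,15],[33,7],[34,2],[41,0]]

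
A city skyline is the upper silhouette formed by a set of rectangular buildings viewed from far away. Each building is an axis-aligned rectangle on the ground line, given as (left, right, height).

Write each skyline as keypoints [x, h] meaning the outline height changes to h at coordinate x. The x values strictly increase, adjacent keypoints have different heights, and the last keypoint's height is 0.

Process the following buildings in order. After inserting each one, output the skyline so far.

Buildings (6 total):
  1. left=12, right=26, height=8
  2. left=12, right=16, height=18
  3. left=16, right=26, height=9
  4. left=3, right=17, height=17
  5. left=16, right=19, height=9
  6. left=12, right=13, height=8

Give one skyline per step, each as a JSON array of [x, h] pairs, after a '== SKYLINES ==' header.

== SKYLINES ==
[[12,8],[26,0]]
[[12,18],[16,8],[26,0]]
[[12,18],[16,9],[26,0]]
[[3,17],[12,18],[16,17],[17,9],[26,0]]
[[3,17],[12,18],[16,17],[17,9],[26,0]]
[[3,17],[12,18],[16,17],[17,9],[26,0]]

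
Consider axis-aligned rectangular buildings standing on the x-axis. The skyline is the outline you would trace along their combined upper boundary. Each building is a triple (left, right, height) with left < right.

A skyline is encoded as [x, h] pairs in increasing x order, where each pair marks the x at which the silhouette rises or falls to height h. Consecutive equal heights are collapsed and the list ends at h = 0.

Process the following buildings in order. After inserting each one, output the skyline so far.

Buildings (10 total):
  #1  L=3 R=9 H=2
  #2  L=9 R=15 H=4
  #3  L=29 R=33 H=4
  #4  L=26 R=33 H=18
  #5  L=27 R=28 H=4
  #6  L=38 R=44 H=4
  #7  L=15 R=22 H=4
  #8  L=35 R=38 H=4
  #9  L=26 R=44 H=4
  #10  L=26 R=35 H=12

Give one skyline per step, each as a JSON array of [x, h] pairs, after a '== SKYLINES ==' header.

== SKYLINES ==
[[3,2],[9,0]]
[[3,2],[9,4],[15,0]]
[[3,2],[9,4],[15,0],[29,4],[33,0]]
[[3,2],[9,4],[15,0],[26,18],[33,0]]
[[3,2],[9,4],[15,0],[26,18],[33,0]]
[[3,2],[9,4],[15,0],[26,18],[33,0],[38,4],[44,0]]
[[3,2],[9,4],[22,0],[26,18],[33,0],[38,4],[44,0]]
[[3,2],[9,4],[22,0],[26,18],[33,0],[35,4],[44,0]]
[[3,2],[9,4],[22,0],[26,18],[33,4],[44,0]]
[[3,2],[9,4],[22,0],[26,18],[33,12],[35,4],[44,0]]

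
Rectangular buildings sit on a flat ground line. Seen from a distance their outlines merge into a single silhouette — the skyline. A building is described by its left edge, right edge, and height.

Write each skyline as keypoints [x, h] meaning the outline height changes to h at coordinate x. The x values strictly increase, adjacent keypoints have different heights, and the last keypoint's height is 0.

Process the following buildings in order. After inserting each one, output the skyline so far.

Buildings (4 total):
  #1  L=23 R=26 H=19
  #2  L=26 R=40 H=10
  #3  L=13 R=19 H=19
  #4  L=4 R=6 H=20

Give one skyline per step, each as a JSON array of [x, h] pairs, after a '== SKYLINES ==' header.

== SKYLINES ==
[[23,19],[26,0]]
[[23,19],[26,10],[40,0]]
[[13,19],[19,0],[23,19],[26,10],[40,0]]
[[4,20],[6,0],[13,19],[19,0],[23,19],[26,10],[40,0]]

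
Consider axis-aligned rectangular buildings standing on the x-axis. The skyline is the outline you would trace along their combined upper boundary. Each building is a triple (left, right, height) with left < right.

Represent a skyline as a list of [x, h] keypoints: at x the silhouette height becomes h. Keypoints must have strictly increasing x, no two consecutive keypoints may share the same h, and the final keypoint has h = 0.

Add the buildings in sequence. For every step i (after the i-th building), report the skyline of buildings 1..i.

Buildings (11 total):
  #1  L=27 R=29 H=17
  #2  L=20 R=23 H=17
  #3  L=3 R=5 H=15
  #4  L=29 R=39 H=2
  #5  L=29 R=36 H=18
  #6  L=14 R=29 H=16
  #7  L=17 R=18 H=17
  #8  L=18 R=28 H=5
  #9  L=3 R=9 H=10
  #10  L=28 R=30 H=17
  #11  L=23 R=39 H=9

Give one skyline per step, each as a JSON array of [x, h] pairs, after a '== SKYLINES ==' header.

== SKYLINES ==
[[27,17],[29,0]]
[[20,17],[23,0],[27,17],[29,0]]
[[3,15],[5,0],[20,17],[23,0],[27,17],[29,0]]
[[3,15],[5,0],[20,17],[23,0],[27,17],[29,2],[39,0]]
[[3,15],[5,0],[20,17],[23,0],[27,17],[29,18],[36,2],[39,0]]
[[3,15],[5,0],[14,16],[20,17],[23,16],[27,17],[29,18],[36,2],[39,0]]
[[3,15],[5,0],[14,16],[17,17],[18,16],[20,17],[23,16],[27,17],[29,18],[36,2],[39,0]]
[[3,15],[5,0],[14,16],[17,17],[18,16],[20,17],[23,16],[27,17],[29,18],[36,2],[39,0]]
[[3,15],[5,10],[9,0],[14,16],[17,17],[18,16],[20,17],[23,16],[27,17],[29,18],[36,2],[39,0]]
[[3,15],[5,10],[9,0],[14,16],[17,17],[18,16],[20,17],[23,16],[27,17],[29,18],[36,2],[39,0]]
[[3,15],[5,10],[9,0],[14,16],[17,17],[18,16],[20,17],[23,16],[27,17],[29,18],[36,9],[39,0]]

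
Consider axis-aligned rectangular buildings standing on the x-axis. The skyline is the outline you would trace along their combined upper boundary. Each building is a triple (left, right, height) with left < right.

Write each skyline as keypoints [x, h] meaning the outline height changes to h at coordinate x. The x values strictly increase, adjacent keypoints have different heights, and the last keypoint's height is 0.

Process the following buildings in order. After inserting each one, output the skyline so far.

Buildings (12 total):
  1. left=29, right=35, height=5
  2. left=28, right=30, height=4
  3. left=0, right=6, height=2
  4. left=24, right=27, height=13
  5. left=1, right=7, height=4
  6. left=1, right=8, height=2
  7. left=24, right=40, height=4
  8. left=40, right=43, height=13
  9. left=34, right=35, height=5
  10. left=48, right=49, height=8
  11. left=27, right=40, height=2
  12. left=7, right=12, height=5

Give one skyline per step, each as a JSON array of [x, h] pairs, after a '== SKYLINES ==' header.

== SKYLINES ==
[[29,5],[35,0]]
[[28,4],[29,5],[35,0]]
[[0,2],[6,0],[28,4],[29,5],[35,0]]
[[0,2],[6,0],[24,13],[27,0],[28,4],[29,5],[35,0]]
[[0,2],[1,4],[7,0],[24,13],[27,0],[28,4],[29,5],[35,0]]
[[0,2],[1,4],[7,2],[8,0],[24,13],[27,0],[28,4],[29,5],[35,0]]
[[0,2],[1,4],[7,2],[8,0],[24,13],[27,4],[29,5],[35,4],[40,0]]
[[0,2],[1,4],[7,2],[8,0],[24,13],[27,4],[29,5],[35,4],[40,13],[43,0]]
[[0,2],[1,4],[7,2],[8,0],[24,13],[27,4],[29,5],[35,4],[40,13],[43,0]]
[[0,2],[1,4],[7,2],[8,0],[24,13],[27,4],[29,5],[35,4],[40,13],[43,0],[48,8],[49,0]]
[[0,2],[1,4],[7,2],[8,0],[24,13],[27,4],[29,5],[35,4],[40,13],[43,0],[48,8],[49,0]]
[[0,2],[1,4],[7,5],[12,0],[24,13],[27,4],[29,5],[35,4],[40,13],[43,0],[48,8],[49,0]]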